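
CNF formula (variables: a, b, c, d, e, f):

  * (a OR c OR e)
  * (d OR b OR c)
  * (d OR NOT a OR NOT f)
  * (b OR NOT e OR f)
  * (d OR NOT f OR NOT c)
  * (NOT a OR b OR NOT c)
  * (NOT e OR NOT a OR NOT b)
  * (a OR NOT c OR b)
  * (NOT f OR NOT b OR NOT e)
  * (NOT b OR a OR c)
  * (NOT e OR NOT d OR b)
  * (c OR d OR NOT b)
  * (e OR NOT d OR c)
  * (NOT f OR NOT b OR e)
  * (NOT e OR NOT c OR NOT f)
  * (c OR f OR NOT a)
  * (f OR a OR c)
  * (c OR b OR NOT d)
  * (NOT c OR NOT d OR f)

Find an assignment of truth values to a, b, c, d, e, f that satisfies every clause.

a=False, b=True, c=True, d=False, e=False, f=False

Try a = False.
Branch on b: take b = True.
  then c is forced to True.
Try d = False.
  then f is forced to False.
e is now unconstrained; take e = False.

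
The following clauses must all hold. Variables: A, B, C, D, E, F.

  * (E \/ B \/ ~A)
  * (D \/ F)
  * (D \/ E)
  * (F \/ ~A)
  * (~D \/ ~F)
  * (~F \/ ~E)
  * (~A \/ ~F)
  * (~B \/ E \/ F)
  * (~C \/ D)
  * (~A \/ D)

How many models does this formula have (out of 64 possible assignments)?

6

The models are:
  A=F B=F C=F D=T E=F F=F
  A=F B=F C=F D=T E=T F=F
  A=F B=F C=T D=T E=F F=F
  A=F B=F C=T D=T E=T F=F
  A=F B=T C=F D=T E=T F=F
  A=F B=T C=T D=T E=T F=F
That's 6 in total.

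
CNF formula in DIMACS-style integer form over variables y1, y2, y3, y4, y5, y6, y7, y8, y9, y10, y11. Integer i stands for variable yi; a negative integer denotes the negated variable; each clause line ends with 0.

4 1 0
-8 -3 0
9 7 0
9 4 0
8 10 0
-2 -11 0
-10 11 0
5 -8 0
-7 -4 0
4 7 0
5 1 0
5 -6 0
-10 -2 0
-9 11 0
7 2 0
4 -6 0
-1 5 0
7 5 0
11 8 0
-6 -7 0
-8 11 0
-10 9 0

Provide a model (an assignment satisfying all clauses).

y1=T, y2=F, y3=F, y4=F, y5=T, y6=F, y7=T, y8=T, y9=T, y10=T, y11=T

Pure literal: y3 appears only negated; assign y3 = False.
Pure literal: y5 appears only positively; assign y5 = True.
Try y1 = True.
Set y2 = False and propagate.
  then y7 is forced to True.
  then y4 is forced to False.
  then y9 is forced to True.
  then y11 is forced to True.
  then y6 is forced to False.
Branch on y8: take y8 = True.
y10 is now unconstrained; take y10 = True.
Every clause has at least one true literal under this assignment.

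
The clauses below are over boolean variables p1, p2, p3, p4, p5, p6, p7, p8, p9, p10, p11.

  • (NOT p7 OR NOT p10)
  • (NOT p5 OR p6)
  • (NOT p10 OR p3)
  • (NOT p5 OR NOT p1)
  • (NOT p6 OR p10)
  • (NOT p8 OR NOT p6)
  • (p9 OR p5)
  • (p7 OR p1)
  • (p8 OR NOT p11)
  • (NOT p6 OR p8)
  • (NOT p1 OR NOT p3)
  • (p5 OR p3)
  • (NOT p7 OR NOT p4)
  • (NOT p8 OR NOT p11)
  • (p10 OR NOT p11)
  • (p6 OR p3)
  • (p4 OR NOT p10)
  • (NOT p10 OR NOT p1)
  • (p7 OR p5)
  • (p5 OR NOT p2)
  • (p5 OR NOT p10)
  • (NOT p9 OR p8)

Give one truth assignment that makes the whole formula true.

p2 occurs only negated in the remaining clauses — set p2 = False.
Pure literal: p11 appears only negated; assign p11 = False.
Set p1 = False and propagate.
  then p7 is forced to True.
  then p10 is forced to False.
  then p6 is forced to False.
  then p5 is forced to False.
  then p9 is forced to True.
  then p3 is forced to True.
  then p4 is forced to False.
  then p8 is forced to True.
Every clause has at least one true literal under this assignment.

p1=F, p2=F, p3=T, p4=F, p5=F, p6=F, p7=T, p8=T, p9=T, p10=F, p11=F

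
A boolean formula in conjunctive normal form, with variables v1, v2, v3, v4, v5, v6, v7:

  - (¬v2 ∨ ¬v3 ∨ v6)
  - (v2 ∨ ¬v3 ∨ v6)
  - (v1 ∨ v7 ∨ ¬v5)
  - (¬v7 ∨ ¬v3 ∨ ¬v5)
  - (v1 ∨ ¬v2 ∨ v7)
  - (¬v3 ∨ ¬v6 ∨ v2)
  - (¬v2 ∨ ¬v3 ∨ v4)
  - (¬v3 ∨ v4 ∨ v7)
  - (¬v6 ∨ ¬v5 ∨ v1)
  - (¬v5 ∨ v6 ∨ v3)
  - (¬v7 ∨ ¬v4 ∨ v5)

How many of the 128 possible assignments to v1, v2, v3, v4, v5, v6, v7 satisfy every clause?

30

Case analysis on v3 and v2:
  v3=1, v2=1: remaining (v1,v4,v5,v6,v7) ∈ {(1,1,0,1,0); (1,1,1,1,0)} — 2.
  v3=1, v2=0: a clause becomes empty — 0.
  v3=0, v2=1: 12 of the 32 assignments to (v1,v4,v5,v6,v7) work.
  v3=0, v2=0: 16 of the 32 assignments to (v1,v4,v5,v6,v7) work.
Total: 2 + 0 + 12 + 16 = 30.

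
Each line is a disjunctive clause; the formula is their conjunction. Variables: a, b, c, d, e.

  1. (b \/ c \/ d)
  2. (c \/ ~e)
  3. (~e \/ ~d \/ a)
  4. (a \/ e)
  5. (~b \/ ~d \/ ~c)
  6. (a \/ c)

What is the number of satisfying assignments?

11

Case analysis on c and a:
  c=1, a=1: e free; 3 ways for (b,d) × 2^1 = 6.
  c=1, a=0: remaining (b,d,e) ∈ {(0,0,1); (1,0,1)} — 2.
  c=0, a=1: remaining (b,d,e) ∈ {(0,1,0); (1,0,0); (1,1,0)} — 3.
  c=0, a=0: a clause becomes empty — 0.
Total: 6 + 2 + 3 + 0 = 11.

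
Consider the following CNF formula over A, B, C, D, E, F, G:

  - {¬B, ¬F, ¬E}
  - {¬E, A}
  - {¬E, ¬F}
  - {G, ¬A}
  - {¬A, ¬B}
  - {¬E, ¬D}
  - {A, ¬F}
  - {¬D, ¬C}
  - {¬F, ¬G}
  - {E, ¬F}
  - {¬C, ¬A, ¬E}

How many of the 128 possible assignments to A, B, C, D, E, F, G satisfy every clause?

16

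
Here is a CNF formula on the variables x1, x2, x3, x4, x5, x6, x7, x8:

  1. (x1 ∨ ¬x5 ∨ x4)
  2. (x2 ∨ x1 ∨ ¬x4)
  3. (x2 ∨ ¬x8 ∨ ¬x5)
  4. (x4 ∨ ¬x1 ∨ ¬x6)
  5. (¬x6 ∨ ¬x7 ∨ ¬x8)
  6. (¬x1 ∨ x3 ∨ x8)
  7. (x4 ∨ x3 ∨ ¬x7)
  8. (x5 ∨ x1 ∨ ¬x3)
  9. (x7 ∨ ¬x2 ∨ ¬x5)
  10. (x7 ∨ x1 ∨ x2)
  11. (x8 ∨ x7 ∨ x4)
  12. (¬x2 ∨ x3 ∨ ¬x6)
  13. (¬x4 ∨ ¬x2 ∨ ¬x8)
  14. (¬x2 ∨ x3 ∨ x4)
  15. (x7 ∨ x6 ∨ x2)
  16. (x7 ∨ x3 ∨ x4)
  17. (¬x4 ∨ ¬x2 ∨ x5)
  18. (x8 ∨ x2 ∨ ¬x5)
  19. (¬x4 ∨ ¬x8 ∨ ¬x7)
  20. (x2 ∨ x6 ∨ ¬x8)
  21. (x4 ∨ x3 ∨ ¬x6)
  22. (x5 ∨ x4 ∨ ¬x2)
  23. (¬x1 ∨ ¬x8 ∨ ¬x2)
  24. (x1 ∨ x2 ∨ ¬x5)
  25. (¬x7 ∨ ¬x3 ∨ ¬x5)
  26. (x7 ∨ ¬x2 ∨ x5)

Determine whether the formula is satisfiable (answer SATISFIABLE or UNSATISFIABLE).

SATISFIABLE

Try x1 = True.
For the remaining variables, x2 = False, x3 = True, x4 = True, x5 = False, x6 = True, x7 = True, x8 = False works.
So x1=1, x2=0, x3=1, x4=1, x5=0, x6=1, x7=1, x8=0 is a satisfying assignment.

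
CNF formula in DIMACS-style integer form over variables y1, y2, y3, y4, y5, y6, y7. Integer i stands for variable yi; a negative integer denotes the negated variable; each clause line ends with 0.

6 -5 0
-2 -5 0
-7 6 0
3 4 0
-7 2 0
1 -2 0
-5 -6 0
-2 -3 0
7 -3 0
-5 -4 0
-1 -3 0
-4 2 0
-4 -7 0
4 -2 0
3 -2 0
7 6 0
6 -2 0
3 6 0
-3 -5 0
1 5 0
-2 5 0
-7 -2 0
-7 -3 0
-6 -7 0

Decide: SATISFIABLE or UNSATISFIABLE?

y2 = True:
  propagation gives y5=False; an empty clause results — contradiction.
y2 = False:
  propagation gives y7=False, y3=False, y4=True; an empty clause results — contradiction.
Every branch closes, so no satisfying assignment exists.

UNSATISFIABLE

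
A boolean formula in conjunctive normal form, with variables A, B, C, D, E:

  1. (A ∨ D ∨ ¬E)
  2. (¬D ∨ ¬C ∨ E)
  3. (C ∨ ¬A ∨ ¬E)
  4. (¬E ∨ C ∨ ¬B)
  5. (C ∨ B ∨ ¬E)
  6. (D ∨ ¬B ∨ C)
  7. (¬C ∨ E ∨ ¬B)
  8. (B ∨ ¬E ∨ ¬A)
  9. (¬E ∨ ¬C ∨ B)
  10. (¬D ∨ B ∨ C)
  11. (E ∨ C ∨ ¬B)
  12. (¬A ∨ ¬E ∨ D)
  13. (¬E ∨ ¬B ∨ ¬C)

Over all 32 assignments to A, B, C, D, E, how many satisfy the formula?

4

Satisfying assignments:
  A=F B=F C=F D=F E=F
  A=F B=F C=T D=F E=F
  A=T B=F C=F D=F E=F
  A=T B=F C=T D=F E=F
Count: 4.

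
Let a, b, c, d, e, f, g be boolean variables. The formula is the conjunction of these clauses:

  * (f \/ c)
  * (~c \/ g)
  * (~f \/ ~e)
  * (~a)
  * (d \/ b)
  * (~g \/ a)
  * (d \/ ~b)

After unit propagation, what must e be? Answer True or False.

False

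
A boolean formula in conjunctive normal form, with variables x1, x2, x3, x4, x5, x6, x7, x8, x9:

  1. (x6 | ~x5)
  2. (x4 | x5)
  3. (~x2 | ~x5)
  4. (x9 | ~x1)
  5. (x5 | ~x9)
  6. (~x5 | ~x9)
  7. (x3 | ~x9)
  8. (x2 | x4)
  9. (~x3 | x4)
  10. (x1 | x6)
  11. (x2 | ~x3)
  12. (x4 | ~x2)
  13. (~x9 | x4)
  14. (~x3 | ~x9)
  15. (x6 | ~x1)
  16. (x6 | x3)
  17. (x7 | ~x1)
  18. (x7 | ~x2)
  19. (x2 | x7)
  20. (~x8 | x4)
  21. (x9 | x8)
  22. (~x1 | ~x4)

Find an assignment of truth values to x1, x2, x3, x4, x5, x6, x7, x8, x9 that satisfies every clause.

x1=0  x2=1  x3=0  x4=1  x5=0  x6=1  x7=1  x8=1  x9=0

x6 occurs only positively in the remaining clauses — set x6 = True.
Pure literal: x7 appears only positively; assign x7 = True.
Try x1 = False.
Try x2 = True.
  then x5 is forced to False.
  then x4 is forced to True.
  then x9 is forced to False.
  then x8 is forced to True.
x3 is now unconstrained; take x3 = False.
Check each clause:
  1. (~x5 | x6) — ~x5 is true.
  2. (x5 | x4) — x4 is true.
  3. (~x2 | ~x5) — ~x5 is true.
  4. (~x1 | x9) — ~x1 is true.
  5. (~x9 | x5) — ~x9 is true.
  6. (~x9 | ~x5) — ~x5 is true.
  7. (~x9 | x3) — ~x9 is true.
  8. (x2 | x4) — x2 is true.
  9. (~x3 | x4) — x4 is true.
  10. (x6 | x1) — x6 is true.
  11. (~x3 | x2) — x2 is true.
  12. (~x2 | x4) — x4 is true.
  13. (~x9 | x4) — x4 is true.
  14. (~x9 | ~x3) — ~x3 is true.
  15. (~x1 | x6) — x6 is true.
  16. (x6 | x3) — x6 is true.
  17. (x7 | ~x1) — ~x1 is true.
  18. (x7 | ~x2) — x7 is true.
  19. (x2 | x7) — x2 is true.
  20. (x4 | ~x8) — x4 is true.
  21. (x8 | x9) — x8 is true.
  22. (~x1 | ~x4) — ~x1 is true.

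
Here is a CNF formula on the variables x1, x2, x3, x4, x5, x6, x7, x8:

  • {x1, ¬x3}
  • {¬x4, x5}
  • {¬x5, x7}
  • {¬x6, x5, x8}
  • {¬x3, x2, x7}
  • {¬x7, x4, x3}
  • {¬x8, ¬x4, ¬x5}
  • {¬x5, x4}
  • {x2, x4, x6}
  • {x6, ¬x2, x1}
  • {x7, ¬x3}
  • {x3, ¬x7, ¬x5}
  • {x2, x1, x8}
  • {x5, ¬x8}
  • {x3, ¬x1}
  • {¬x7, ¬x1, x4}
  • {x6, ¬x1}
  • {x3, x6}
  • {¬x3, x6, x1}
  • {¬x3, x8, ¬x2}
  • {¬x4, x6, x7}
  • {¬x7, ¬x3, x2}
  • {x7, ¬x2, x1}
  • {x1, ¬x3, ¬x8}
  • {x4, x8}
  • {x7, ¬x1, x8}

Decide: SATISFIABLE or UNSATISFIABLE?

UNSATISFIABLE

x3 = True:
  propagation gives x1=True, x7=True, x4=True, x5=True; an empty clause results — contradiction.
x3 = False:
  x5 = True:
    propagation gives x7=True; an empty clause results — contradiction.
  x5 = False:
    propagation gives x4=False, x8=True; an empty clause results — contradiction.
Every branch closes, so no satisfying assignment exists.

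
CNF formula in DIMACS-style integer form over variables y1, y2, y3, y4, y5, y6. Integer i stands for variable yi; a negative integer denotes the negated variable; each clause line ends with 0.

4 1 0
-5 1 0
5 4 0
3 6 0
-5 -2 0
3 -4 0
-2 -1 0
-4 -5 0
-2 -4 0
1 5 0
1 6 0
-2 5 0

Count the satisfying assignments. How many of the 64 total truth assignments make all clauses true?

5

The models are:
  y1=T y2=F y3=F y4=F y5=T y6=T
  y1=T y2=F y3=T y4=F y5=T y6=F
  y1=T y2=F y3=T y4=F y5=T y6=T
  y1=T y2=F y3=T y4=T y5=F y6=F
  y1=T y2=F y3=T y4=T y5=F y6=T
Count: 5.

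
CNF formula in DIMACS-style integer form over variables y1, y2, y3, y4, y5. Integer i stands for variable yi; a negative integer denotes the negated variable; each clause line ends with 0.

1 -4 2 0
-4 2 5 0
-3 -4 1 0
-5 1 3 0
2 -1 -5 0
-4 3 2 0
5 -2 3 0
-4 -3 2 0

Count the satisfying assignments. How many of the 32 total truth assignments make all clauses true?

13

Split on y2, then y3.
  y2=1, y3=1: y5 free; 3 ways for (y1,y4) × 2^1 = 6.
  y2=1, y3=0: remaining (y1,y4,y5) ∈ {(1,0,1); (1,1,1)} — 2.
  y2=0, y3=1: remaining (y1,y4,y5) ∈ {(0,0,0); (0,0,1); (1,0,0)} — 3.
  y2=0, y3=0: remaining (y1,y4,y5) ∈ {(0,0,0); (1,0,0)} — 2.
Total: 6 + 2 + 3 + 2 = 13.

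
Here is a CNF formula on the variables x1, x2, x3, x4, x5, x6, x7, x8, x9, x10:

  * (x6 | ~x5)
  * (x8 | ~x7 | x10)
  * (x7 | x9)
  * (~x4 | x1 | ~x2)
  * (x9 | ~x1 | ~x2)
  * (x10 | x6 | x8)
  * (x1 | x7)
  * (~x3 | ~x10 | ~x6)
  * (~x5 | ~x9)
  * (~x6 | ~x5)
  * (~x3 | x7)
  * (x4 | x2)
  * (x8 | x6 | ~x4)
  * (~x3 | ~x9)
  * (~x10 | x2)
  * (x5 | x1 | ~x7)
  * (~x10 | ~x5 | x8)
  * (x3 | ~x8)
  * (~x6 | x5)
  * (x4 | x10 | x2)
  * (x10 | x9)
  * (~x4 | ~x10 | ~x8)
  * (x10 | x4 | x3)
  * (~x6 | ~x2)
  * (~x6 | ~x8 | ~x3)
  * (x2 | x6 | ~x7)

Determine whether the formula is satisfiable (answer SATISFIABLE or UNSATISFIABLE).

SATISFIABLE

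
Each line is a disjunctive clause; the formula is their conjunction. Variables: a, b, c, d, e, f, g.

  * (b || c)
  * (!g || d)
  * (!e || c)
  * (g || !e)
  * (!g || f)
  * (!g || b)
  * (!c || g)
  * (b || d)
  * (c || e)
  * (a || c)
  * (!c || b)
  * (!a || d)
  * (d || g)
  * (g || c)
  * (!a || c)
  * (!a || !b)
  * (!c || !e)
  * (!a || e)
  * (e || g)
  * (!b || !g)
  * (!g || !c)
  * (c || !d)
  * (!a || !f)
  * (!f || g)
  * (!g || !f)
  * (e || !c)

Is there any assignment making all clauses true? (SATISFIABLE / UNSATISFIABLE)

c = True:
  propagation gives g=True; an empty clause results — contradiction.
c = False:
  propagation gives b=True, e=False; an empty clause results — contradiction.
Every branch closes, so no satisfying assignment exists.

UNSATISFIABLE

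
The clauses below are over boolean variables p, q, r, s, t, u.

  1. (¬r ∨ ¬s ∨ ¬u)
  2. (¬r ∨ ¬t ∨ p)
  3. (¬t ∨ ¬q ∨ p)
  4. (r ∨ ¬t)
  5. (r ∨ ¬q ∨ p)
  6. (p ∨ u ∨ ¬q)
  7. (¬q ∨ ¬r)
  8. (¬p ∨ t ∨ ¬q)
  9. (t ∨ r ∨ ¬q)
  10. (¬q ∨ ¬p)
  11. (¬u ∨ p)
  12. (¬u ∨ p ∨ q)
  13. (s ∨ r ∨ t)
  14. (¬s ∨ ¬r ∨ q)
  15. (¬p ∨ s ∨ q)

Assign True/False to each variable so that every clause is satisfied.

p = F  q = F  r = T  s = F  t = F  u = F

Branch on p: take p = False.
  then u is forced to False.
  then q is forced to False.
Branch on r: take r = True.
  then t is forced to False.
  then s is forced to False.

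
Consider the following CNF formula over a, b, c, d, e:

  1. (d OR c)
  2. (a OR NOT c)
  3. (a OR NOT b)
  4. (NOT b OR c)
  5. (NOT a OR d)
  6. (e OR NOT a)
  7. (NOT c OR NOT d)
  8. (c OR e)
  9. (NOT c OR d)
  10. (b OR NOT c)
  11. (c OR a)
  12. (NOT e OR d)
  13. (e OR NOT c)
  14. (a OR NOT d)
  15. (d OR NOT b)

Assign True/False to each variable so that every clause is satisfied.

a=True, b=False, c=False, d=True, e=True

Branch on a: take a = True.
  then d is forced to True.
  then e is forced to True.
  then c is forced to False.
  then b is forced to False.
Check each clause:
  1. (c OR d) — d is true.
  2. (a OR NOT c) — a is true.
  3. (a OR NOT b) — a is true.
  4. (NOT b OR c) — NOT b is true.
  5. (NOT a OR d) — d is true.
  6. (e OR NOT a) — e is true.
  7. (NOT d OR NOT c) — NOT c is true.
  8. (c OR e) — e is true.
  9. (d OR NOT c) — d is true.
  10. (b OR NOT c) — NOT c is true.
  11. (a OR c) — a is true.
  12. (d OR NOT e) — d is true.
  13. (e OR NOT c) — e is true.
  14. (a OR NOT d) — a is true.
  15. (NOT b OR d) — d is true.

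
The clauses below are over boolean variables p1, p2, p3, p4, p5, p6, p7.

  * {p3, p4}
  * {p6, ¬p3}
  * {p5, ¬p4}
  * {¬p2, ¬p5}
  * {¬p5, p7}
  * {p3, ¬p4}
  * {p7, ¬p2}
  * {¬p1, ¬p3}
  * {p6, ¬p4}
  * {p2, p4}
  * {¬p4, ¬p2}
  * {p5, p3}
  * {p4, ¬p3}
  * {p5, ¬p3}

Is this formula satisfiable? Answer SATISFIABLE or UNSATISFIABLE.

Pure literal: p1 appears only negated; assign p1 = False.
p6 occurs only positively in the remaining clauses — set p6 = True.
Set p2 = False and propagate.
  then p4 is forced to True.
  then p5 is forced to True.
  then p7 is forced to True.
  then p3 is forced to True.
So p1 = F  p2 = F  p3 = T  p4 = T  p5 = T  p6 = T  p7 = T is a satisfying assignment.

SATISFIABLE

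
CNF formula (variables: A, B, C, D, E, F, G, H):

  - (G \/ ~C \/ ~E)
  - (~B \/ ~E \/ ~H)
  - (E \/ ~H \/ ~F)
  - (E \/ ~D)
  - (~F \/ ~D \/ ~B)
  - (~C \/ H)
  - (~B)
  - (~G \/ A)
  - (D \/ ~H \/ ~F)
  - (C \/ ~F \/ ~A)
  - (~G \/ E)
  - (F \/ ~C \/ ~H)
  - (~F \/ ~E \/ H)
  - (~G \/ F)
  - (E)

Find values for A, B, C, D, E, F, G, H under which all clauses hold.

A=False  B=False  C=False  D=True  E=True  F=True  G=False  H=True

(~B) is a unit clause, so B = False.
The clause (E) is unit: E must be True.
D occurs only positively in the remaining clauses — set D = True.
Set A = False and propagate.
  then G is forced to False.
  then C is forced to False.
Set F = True and propagate.
  then H is forced to True.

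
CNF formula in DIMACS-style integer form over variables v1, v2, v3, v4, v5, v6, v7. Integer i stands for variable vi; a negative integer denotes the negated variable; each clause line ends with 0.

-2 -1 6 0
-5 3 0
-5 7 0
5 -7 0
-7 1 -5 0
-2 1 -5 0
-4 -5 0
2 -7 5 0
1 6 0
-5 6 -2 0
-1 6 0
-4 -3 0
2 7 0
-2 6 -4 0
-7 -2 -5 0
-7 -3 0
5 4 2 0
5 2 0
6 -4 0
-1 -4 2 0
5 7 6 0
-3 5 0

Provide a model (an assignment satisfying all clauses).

Pure literal: v6 appears only positively; assign v6 = True.
Branch on v1: take v1 = False.
Branch on v2: take v2 = True.
  then v5 is forced to False.
  then v7 is forced to False.
  then v3 is forced to False.
v4 is now unconstrained; take v4 = False.
Every clause has at least one true literal under this assignment.
Check each clause:
  1. {¬v1, ¬v2, v6} — v6 is true.
  2. {v3, ¬v5} — ¬v5 is true.
  3. {v7, ¬v5} — ¬v5 is true.
  4. {¬v7, v5} — ¬v7 is true.
  5. {v1, ¬v7, ¬v5} — ¬v5 is true.
  6. {¬v2, ¬v5, v1} — ¬v5 is true.
  7. {¬v4, ¬v5} — ¬v5 is true.
  8. {v5, v2, ¬v7} — ¬v7 is true.
  9. {v6, v1} — v6 is true.
  10. {¬v2, ¬v5, v6} — ¬v5 is true.
  11. {v6, ¬v1} — v6 is true.
  12. {¬v3, ¬v4} — ¬v4 is true.
  13. {v7, v2} — v2 is true.
  14. {¬v2, ¬v4, v6} — ¬v4 is true.
  15. {¬v2, ¬v7, ¬v5} — ¬v7 is true.
  16. {¬v7, ¬v3} — ¬v7 is true.
  17. {v2, v4, v5} — v2 is true.
  18. {v2, v5} — v2 is true.
  19. {v6, ¬v4} — ¬v4 is true.
  20. {¬v1, v2, ¬v4} — v2 is true.
  21. {v6, v5, v7} — v6 is true.
  22. {v5, ¬v3} — ¬v3 is true.

v1 = False  v2 = True  v3 = False  v4 = False  v5 = False  v6 = True  v7 = False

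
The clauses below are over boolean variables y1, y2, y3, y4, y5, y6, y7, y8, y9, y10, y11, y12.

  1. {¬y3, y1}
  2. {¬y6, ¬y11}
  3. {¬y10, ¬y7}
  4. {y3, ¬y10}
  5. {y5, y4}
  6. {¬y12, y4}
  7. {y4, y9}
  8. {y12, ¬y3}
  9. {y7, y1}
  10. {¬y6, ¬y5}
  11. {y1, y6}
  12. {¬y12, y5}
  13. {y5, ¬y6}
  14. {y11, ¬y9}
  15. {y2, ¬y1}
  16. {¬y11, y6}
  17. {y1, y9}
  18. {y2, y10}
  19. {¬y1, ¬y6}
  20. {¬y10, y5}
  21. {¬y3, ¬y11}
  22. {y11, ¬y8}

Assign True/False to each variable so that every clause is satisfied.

y1=T, y2=T, y3=F, y4=T, y5=F, y6=F, y7=F, y8=F, y9=F, y10=F, y11=F, y12=F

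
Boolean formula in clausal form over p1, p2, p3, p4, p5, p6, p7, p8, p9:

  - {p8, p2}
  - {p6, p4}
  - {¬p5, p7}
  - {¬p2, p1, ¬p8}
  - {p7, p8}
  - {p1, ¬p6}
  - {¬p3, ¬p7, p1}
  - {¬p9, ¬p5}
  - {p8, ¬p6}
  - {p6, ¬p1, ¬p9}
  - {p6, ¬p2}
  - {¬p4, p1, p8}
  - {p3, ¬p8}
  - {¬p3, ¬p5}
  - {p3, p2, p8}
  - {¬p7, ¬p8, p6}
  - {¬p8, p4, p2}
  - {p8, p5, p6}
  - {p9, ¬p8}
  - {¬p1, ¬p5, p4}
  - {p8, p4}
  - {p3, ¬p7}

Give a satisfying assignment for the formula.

p1=T, p2=T, p3=T, p4=T, p5=F, p6=T, p7=T, p8=T, p9=T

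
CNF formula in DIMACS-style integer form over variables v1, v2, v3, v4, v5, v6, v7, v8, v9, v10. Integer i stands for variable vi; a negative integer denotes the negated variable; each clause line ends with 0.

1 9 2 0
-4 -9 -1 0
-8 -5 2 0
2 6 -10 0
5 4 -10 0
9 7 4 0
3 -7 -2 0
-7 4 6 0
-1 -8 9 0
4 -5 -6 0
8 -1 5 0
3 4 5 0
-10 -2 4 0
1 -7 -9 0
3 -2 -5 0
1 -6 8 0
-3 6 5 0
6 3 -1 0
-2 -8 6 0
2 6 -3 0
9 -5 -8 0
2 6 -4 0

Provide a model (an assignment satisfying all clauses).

v1=F, v2=T, v3=T, v4=T, v5=F, v6=T, v7=F, v8=T, v9=F, v10=T

Check each clause:
  1. {v1, v2, v9} — v2 is true.
  2. {¬v4, ¬v1, ¬v9} — ¬v1 is true.
  3. {¬v5, v2, ¬v8} — v2 is true.
  4. {¬v10, v6, v2} — v2 is true.
  5. {v5, ¬v10, v4} — v4 is true.
  6. {v4, v7, v9} — v4 is true.
  7. {¬v7, v3, ¬v2} — ¬v7 is true.
  8. {¬v7, v6, v4} — ¬v7 is true.
  9. {v9, ¬v1, ¬v8} — ¬v1 is true.
  10. {¬v6, v4, ¬v5} — ¬v5 is true.
  11. {v8, ¬v1, v5} — v8 is true.
  12. {v5, v4, v3} — v3 is true.
  13. {¬v2, v4, ¬v10} — v4 is true.
  14. {¬v7, ¬v9, v1} — ¬v7 is true.
  15. {v3, ¬v2, ¬v5} — v3 is true.
  16. {v1, ¬v6, v8} — v8 is true.
  17. {v6, ¬v3, v5} — v6 is true.
  18. {v6, ¬v1, v3} — v3 is true.
  19. {¬v8, ¬v2, v6} — v6 is true.
  20. {v2, v6, ¬v3} — v2 is true.
  21. {v9, ¬v5, ¬v8} — ¬v5 is true.
  22. {v6, ¬v4, v2} — v2 is true.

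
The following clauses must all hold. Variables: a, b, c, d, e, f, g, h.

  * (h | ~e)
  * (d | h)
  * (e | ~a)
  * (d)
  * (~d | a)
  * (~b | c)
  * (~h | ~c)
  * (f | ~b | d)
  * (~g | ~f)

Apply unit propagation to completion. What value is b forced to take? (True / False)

(d) stands alone — d = True.
In (a | ~d), ~d is now false; a must hold, so a = True.
(e | ~a) with a = True leaves only e, so e = True.
(h | ~e) with e = True leaves only h, so h = True.
In (~c | ~h), ~h is now false; ~c must hold, so c = False.
(c | ~b) with c = False leaves only ~b, so b = False.

False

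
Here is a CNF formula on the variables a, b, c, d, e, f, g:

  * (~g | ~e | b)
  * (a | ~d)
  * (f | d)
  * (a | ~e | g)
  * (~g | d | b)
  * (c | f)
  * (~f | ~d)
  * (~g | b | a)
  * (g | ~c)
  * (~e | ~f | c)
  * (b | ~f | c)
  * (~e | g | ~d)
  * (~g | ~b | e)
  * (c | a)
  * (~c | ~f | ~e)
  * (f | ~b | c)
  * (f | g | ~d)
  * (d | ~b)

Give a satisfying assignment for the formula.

a=1  b=1  c=1  d=1  e=1  f=0  g=1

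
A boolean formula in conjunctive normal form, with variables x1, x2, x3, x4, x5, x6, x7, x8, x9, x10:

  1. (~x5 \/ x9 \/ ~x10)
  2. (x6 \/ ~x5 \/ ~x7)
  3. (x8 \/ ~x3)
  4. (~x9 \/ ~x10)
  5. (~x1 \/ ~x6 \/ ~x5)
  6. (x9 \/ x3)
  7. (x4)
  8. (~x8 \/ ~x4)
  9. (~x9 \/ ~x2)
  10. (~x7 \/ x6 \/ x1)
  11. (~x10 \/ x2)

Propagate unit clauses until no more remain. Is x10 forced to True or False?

False

Unit clause (x4) sets x4 = True.
(~x8 \/ ~x4): since x4 = True, the clause reduces to (~x8). x8 = False.
(~x3 \/ x8) with x8 = False leaves only ~x3, so x3 = False.
In (x3 \/ x9), x3 is now false; x9 must hold, so x9 = True.
(~x10 \/ ~x9) with x9 = True leaves only ~x10, so x10 = False.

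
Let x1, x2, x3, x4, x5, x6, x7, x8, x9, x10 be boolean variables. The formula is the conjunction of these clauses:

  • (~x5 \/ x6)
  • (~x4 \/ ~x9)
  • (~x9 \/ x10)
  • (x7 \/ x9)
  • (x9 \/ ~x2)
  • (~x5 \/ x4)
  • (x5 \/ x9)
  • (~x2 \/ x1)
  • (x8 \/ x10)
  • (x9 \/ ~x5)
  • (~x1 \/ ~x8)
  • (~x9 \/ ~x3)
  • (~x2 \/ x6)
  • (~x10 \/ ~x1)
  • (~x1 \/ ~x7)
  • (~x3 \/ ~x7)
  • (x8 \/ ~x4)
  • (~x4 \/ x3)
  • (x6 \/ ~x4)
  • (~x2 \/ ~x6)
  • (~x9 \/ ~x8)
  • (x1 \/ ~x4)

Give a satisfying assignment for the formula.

x2 occurs only negated in the remaining clauses — set x2 = False.
Branch on x1: take x1 = False.
  then x4 is forced to False.
  then x5 is forced to False.
  then x9 is forced to True.
  then x10 is forced to True.
  then x3 is forced to False.
  then x8 is forced to False.
x6, x7 are now unconstrained; take x6 = True, x7 = True.

x1=0, x2=0, x3=0, x4=0, x5=0, x6=1, x7=1, x8=0, x9=1, x10=1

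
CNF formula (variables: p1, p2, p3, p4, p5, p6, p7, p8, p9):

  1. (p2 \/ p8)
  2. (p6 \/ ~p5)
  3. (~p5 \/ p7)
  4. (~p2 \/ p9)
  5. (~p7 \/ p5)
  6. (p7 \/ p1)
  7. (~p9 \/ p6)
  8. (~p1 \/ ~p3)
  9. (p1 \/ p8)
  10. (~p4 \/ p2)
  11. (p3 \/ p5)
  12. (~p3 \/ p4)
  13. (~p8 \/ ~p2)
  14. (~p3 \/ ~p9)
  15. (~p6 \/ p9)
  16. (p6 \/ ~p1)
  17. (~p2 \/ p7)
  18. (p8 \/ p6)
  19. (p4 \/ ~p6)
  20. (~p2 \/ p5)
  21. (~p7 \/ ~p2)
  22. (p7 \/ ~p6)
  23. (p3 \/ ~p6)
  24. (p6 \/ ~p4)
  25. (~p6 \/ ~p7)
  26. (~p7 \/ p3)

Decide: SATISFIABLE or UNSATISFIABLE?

UNSATISFIABLE

p6 = True:
  propagation gives p9=True, p3=False; an empty clause results — contradiction.
p6 = False:
  propagation gives p5=False, p7=False, p1=True; an empty clause results — contradiction.
Every branch closes, so no satisfying assignment exists.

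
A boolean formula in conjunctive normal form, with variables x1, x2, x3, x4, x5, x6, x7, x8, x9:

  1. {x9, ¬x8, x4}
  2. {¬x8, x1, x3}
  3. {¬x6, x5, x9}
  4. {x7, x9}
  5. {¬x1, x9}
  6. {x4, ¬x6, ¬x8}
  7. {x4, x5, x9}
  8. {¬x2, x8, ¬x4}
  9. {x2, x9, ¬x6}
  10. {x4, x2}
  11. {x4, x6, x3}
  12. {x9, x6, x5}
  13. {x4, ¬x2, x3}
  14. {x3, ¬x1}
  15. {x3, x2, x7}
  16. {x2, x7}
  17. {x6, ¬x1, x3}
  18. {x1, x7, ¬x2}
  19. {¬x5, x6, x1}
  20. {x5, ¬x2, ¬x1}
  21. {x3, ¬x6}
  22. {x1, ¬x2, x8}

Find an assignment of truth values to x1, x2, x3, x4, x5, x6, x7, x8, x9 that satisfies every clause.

x1=True, x2=True, x3=True, x4=True, x5=True, x6=True, x7=False, x8=True, x9=True

Pure literal: x3 appears only positively; assign x3 = True.
Pure literal: x9 appears only positively; assign x9 = True.
Set x1 = True and propagate.
The remaining clauses are satisfied by x2 = True, x4 = True, x5 = True, x6 = True, x7 = False, x8 = True.
Every clause has at least one true literal under this assignment.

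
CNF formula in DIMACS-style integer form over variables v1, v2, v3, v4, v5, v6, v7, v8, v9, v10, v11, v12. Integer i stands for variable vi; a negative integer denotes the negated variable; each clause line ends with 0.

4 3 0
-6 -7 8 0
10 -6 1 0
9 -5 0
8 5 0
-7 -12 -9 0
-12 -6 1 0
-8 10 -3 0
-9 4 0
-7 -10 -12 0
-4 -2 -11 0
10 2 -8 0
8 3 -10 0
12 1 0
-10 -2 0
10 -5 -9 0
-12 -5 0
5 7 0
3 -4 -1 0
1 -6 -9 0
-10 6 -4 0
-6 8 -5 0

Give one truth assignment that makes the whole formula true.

v1=1, v2=0, v3=1, v4=1, v5=0, v6=1, v7=1, v8=1, v9=1, v10=1, v11=0, v12=0

Check each clause:
  1. (v4 || v3) — v3 is true.
  2. (v8 || !v7 || !v6) — v8 is true.
  3. (v1 || !v6 || v10) — v1 is true.
  4. (!v5 || v9) — v9 is true.
  5. (v8 || v5) — v8 is true.
  6. (!v9 || !v12 || !v7) — !v12 is true.
  7. (v1 || !v6 || !v12) — v1 is true.
  8. (!v3 || v10 || !v8) — v10 is true.
  9. (!v9 || v4) — v4 is true.
  10. (!v10 || !v7 || !v12) — !v12 is true.
  11. (!v2 || !v11 || !v4) — !v11 is true.
  12. (v2 || v10 || !v8) — v10 is true.
  13. (!v10 || v8 || v3) — v8 is true.
  14. (v12 || v1) — v1 is true.
  15. (!v2 || !v10) — !v2 is true.
  16. (!v5 || v10 || !v9) — v10 is true.
  17. (!v12 || !v5) — !v5 is true.
  18. (v7 || v5) — v7 is true.
  19. (!v1 || v3 || !v4) — v3 is true.
  20. (v1 || !v9 || !v6) — v1 is true.
  21. (v6 || !v4 || !v10) — v6 is true.
  22. (!v5 || v8 || !v6) — v8 is true.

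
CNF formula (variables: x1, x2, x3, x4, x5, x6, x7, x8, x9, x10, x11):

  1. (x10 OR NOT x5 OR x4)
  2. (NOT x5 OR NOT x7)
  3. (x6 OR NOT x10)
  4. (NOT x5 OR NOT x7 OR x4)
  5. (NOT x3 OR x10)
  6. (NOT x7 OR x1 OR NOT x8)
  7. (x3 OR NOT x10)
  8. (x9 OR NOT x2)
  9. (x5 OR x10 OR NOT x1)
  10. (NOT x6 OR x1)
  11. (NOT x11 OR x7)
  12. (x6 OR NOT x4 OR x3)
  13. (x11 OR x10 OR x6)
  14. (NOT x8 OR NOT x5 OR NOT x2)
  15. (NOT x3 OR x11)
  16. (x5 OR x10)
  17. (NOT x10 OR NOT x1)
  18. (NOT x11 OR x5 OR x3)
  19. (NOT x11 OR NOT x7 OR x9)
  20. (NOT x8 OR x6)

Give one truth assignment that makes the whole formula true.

Pure literal: x2 appears only negated; assign x2 = False.
x9 occurs only positively in the remaining clauses — set x9 = True.
Branch on x1: take x1 = True.
  then x10 is forced to False.
  then x3 is forced to False.
  then x5 is forced to True.
  then x4 is forced to True.
  then x7 is forced to False.
  then x11 is forced to False.
  then x6 is forced to True.
x8 is now unconstrained; take x8 = True.
Every clause has at least one true literal under this assignment.
Check each clause:
  1. (x4 OR NOT x5 OR x10) — x4 is true.
  2. (NOT x7 OR NOT x5) — NOT x7 is true.
  3. (x6 OR NOT x10) — NOT x10 is true.
  4. (NOT x5 OR x4 OR NOT x7) — NOT x7 is true.
  5. (x10 OR NOT x3) — NOT x3 is true.
  6. (NOT x8 OR NOT x7 OR x1) — NOT x7 is true.
  7. (NOT x10 OR x3) — NOT x10 is true.
  8. (x9 OR NOT x2) — x9 is true.
  9. (NOT x1 OR x10 OR x5) — x5 is true.
  10. (x1 OR NOT x6) — x1 is true.
  11. (x7 OR NOT x11) — NOT x11 is true.
  12. (x3 OR NOT x4 OR x6) — x6 is true.
  13. (x11 OR x10 OR x6) — x6 is true.
  14. (NOT x5 OR NOT x2 OR NOT x8) — NOT x2 is true.
  15. (NOT x3 OR x11) — NOT x3 is true.
  16. (x5 OR x10) — x5 is true.
  17. (NOT x1 OR NOT x10) — NOT x10 is true.
  18. (x3 OR NOT x11 OR x5) — x5 is true.
  19. (x9 OR NOT x11 OR NOT x7) — x9 is true.
  20. (NOT x8 OR x6) — x6 is true.

x1 = True, x2 = False, x3 = False, x4 = True, x5 = True, x6 = True, x7 = False, x8 = True, x9 = True, x10 = False, x11 = False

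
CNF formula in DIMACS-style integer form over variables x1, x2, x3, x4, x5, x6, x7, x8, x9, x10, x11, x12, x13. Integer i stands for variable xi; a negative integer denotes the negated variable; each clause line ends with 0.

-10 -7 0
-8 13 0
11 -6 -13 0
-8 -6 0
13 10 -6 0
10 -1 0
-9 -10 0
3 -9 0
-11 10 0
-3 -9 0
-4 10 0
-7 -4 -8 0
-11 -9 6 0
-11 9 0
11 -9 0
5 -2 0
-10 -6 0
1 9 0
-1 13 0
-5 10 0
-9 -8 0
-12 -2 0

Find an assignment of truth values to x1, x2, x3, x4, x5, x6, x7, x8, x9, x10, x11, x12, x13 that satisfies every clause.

x1=True, x2=True, x3=False, x4=True, x5=True, x6=False, x7=False, x8=True, x9=False, x10=True, x11=False, x12=False, x13=True

Check each clause:
  1. {¬x7, ¬x10} — ¬x7 is true.
  2. {x13, ¬x8} — x13 is true.
  3. {x11, ¬x6, ¬x13} — ¬x6 is true.
  4. {¬x6, ¬x8} — ¬x6 is true.
  5. {x13, x10, ¬x6} — x10 is true.
  6. {¬x1, x10} — x10 is true.
  7. {¬x9, ¬x10} — ¬x9 is true.
  8. {¬x9, x3} — ¬x9 is true.
  9. {¬x11, x10} — x10 is true.
  10. {¬x9, ¬x3} — ¬x3 is true.
  11. {¬x4, x10} — x10 is true.
  12. {¬x8, ¬x4, ¬x7} — ¬x7 is true.
  13. {¬x9, ¬x11, x6} — ¬x11 is true.
  14. {¬x11, x9} — ¬x11 is true.
  15. {¬x9, x11} — ¬x9 is true.
  16. {¬x2, x5} — x5 is true.
  17. {¬x10, ¬x6} — ¬x6 is true.
  18. {x1, x9} — x1 is true.
  19. {¬x1, x13} — x13 is true.
  20. {¬x5, x10} — x10 is true.
  21. {¬x9, ¬x8} — ¬x9 is true.
  22. {¬x12, ¬x2} — ¬x12 is true.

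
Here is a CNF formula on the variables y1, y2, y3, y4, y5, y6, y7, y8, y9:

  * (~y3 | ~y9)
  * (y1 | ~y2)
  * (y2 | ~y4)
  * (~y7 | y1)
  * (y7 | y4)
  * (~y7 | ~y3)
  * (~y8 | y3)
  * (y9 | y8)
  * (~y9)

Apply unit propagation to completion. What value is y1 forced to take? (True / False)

True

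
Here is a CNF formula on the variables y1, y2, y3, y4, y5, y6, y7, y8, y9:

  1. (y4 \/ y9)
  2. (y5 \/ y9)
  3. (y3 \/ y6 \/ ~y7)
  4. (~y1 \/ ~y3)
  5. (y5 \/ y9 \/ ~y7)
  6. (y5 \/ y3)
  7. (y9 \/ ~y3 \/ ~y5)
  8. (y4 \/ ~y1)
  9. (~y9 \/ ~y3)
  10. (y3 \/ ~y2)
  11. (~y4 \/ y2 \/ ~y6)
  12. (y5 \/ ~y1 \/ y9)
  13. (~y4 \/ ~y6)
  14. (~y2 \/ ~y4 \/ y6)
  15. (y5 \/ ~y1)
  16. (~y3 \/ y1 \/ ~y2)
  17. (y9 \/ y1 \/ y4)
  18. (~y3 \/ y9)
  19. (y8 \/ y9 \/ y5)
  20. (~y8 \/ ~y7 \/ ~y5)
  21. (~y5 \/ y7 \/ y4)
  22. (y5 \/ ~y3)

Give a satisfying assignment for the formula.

y1=False, y2=False, y3=False, y4=True, y5=True, y6=False, y7=False, y8=True, y9=True

Check each clause:
  1. (y9 \/ y4) — y9 is true.
  2. (y9 \/ y5) — y9 is true.
  3. (y3 \/ y6 \/ ~y7) — ~y7 is true.
  4. (~y1 \/ ~y3) — ~y3 is true.
  5. (y9 \/ y5 \/ ~y7) — ~y7 is true.
  6. (y3 \/ y5) — y5 is true.
  7. (y9 \/ ~y5 \/ ~y3) — y9 is true.
  8. (y4 \/ ~y1) — y4 is true.
  9. (~y9 \/ ~y3) — ~y3 is true.
  10. (~y2 \/ y3) — ~y2 is true.
  11. (y2 \/ ~y6 \/ ~y4) — ~y6 is true.
  12. (y9 \/ ~y1 \/ y5) — y9 is true.
  13. (~y6 \/ ~y4) — ~y6 is true.
  14. (~y4 \/ y6 \/ ~y2) — ~y2 is true.
  15. (~y1 \/ y5) — y5 is true.
  16. (y1 \/ ~y3 \/ ~y2) — ~y3 is true.
  17. (y1 \/ y4 \/ y9) — y9 is true.
  18. (~y3 \/ y9) — y9 is true.
  19. (y8 \/ y9 \/ y5) — y8 is true.
  20. (~y8 \/ ~y7 \/ ~y5) — ~y7 is true.
  21. (y4 \/ y7 \/ ~y5) — y4 is true.
  22. (~y3 \/ y5) — y5 is true.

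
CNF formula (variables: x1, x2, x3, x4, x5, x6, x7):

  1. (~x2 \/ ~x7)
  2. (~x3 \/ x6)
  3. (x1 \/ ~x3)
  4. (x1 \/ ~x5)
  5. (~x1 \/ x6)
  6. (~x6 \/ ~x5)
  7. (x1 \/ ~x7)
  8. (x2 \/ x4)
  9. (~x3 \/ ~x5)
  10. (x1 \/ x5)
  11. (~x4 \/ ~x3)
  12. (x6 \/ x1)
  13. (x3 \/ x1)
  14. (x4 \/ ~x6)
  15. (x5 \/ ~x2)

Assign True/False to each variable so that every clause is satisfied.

Try x1 = True.
  then x6 is forced to True.
  then x5 is forced to False.
  then x4 is forced to True.
  then x3 is forced to False.
  then x2 is forced to False.
x7 is now unconstrained; take x7 = True.

x1 = T, x2 = F, x3 = F, x4 = T, x5 = F, x6 = T, x7 = T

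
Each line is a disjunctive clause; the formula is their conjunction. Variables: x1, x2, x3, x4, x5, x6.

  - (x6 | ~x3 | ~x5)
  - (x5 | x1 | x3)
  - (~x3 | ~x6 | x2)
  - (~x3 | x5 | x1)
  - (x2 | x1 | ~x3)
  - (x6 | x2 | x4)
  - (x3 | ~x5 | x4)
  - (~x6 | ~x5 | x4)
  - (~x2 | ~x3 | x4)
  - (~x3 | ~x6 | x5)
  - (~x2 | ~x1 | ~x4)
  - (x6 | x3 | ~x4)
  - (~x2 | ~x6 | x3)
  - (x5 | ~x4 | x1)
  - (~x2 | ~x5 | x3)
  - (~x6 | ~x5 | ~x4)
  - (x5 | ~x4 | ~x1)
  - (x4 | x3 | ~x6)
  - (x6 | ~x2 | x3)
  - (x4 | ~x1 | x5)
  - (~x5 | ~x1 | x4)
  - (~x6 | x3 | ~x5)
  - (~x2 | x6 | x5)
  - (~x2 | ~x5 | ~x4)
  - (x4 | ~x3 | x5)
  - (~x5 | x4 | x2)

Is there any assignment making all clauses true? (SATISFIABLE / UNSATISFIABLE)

UNSATISFIABLE

x5 = True:
  x3 = True:
    propagation gives x6=True, x2=True, x4=True; an empty clause results — contradiction.
  x3 = False:
    propagation gives x4=True, x6=True; an empty clause results — contradiction.
x5 = False:
  x3 = True:
    propagation gives x1=True, x6=False, x4=False; an empty clause results — contradiction.
  x3 = False:
    propagation gives x1=True, x4=False; an empty clause results — contradiction.
Every branch closes, so no satisfying assignment exists.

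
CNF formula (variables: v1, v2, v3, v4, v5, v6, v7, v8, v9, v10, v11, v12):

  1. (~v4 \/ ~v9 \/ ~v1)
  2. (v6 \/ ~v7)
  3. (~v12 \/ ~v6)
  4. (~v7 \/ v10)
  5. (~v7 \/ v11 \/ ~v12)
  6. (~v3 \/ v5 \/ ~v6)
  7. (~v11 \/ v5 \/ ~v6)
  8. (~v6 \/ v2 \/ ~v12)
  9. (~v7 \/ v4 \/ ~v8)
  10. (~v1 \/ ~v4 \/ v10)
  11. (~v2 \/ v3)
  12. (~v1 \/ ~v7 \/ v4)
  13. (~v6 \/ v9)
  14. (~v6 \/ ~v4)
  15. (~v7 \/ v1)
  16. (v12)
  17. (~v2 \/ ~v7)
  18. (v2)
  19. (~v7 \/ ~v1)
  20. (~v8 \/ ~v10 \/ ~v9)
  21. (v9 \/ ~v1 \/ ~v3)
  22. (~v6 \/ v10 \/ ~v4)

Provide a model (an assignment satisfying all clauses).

Unit propagation: (v12) forces v12 = True.
Unit propagation: (~v6) forces v6 = False.
Unit propagation: (~v7) forces v7 = False.
Unit propagation: (v2) forces v2 = True.
The clause (v3) is unit: v3 must be True.
Pure literal: v1 appears only negated; assign v1 = False.
Branch on v8: take v8 = True.
The remaining clauses are satisfied by v4 = True, v5 = False, v9 = False, v10 = False, v11 = False.
Every clause has at least one true literal under this assignment.

v1=0, v2=1, v3=1, v4=1, v5=0, v6=0, v7=0, v8=1, v9=0, v10=0, v11=0, v12=1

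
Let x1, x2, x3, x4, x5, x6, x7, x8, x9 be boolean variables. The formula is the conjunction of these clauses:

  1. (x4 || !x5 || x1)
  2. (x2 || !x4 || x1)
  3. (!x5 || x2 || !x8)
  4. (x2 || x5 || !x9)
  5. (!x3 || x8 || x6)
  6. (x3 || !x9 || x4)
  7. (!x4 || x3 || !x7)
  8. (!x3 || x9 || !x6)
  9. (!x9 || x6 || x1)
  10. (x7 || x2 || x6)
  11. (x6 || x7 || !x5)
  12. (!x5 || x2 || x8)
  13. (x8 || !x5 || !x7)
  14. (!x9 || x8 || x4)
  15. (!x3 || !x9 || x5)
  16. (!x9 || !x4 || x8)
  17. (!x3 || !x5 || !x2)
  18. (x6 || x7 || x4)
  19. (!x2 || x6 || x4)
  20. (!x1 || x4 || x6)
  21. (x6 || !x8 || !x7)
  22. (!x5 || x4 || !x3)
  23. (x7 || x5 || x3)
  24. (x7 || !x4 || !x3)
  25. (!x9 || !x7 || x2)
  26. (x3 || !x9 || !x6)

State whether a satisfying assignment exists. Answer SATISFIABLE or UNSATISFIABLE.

SATISFIABLE

Set x1 = False and propagate.
Branch on x2: take x2 = True.
Set x3 = False and propagate.
The remaining clauses are satisfied by x4 = True, x5 = True, x6 = True, x7 = False, x8 = False, x9 = False.
Every clause has at least one true literal under this assignment.
So x1 = False  x2 = True  x3 = False  x4 = True  x5 = True  x6 = True  x7 = False  x8 = False  x9 = False is a satisfying assignment.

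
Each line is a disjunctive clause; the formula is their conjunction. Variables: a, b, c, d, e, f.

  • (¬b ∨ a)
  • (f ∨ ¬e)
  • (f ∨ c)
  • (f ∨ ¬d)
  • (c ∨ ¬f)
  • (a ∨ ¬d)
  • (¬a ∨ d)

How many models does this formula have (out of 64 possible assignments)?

7

The models are:
  a=F b=F c=T d=F e=F f=F
  a=F b=F c=T d=F e=F f=T
  a=F b=F c=T d=F e=T f=T
  a=T b=F c=T d=T e=F f=T
  a=T b=F c=T d=T e=T f=T
  a=T b=T c=T d=T e=F f=T
  a=T b=T c=T d=T e=T f=T
Count: 7.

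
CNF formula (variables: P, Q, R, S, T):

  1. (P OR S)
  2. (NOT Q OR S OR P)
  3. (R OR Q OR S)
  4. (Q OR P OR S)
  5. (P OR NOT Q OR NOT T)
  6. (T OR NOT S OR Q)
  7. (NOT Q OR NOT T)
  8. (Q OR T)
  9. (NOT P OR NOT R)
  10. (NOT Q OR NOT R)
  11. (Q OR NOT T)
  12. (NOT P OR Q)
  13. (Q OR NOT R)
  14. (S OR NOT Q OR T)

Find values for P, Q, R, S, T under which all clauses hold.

P = T, Q = T, R = F, S = T, T = F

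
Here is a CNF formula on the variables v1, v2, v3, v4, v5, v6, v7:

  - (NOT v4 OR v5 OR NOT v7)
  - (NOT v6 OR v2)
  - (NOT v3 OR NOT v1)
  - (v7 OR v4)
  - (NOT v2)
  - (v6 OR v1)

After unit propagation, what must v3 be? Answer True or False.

False

Unit clause (NOT v2) sets v2 = False.
(v2 OR NOT v6): since v2 = False, the clause reduces to (NOT v6). v6 = False.
In (v6 OR v1), v6 is now false; v1 must hold, so v1 = True.
(NOT v3 OR NOT v1): since v1 = True, the clause reduces to (NOT v3). v3 = False.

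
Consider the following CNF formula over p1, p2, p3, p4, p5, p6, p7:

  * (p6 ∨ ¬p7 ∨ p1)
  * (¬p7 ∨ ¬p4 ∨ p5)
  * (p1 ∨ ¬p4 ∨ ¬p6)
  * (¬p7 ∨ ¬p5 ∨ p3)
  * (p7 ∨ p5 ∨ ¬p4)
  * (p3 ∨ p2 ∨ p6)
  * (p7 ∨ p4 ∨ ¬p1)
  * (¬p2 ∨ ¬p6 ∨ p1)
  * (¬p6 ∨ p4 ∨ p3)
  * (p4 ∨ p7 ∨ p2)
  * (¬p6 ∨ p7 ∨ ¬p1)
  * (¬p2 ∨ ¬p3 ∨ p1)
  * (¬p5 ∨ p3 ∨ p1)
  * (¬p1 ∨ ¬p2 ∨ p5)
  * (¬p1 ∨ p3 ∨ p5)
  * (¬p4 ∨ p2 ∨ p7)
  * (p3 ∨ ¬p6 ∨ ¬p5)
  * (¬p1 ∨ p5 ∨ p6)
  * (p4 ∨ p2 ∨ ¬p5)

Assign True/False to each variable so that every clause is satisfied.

p1=T, p2=T, p3=T, p4=T, p5=T, p6=T, p7=T

Check each clause:
  1. (¬p7 ∨ p6 ∨ p1) — p1 is true.
  2. (¬p4 ∨ p5 ∨ ¬p7) — p5 is true.
  3. (¬p4 ∨ ¬p6 ∨ p1) — p1 is true.
  4. (¬p5 ∨ ¬p7 ∨ p3) — p3 is true.
  5. (p7 ∨ p5 ∨ ¬p4) — p5 is true.
  6. (p2 ∨ p6 ∨ p3) — p2 is true.
  7. (p4 ∨ p7 ∨ ¬p1) — p4 is true.
  8. (¬p2 ∨ ¬p6 ∨ p1) — p1 is true.
  9. (p3 ∨ p4 ∨ ¬p6) — p3 is true.
  10. (p7 ∨ p2 ∨ p4) — p2 is true.
  11. (¬p6 ∨ p7 ∨ ¬p1) — p7 is true.
  12. (¬p3 ∨ ¬p2 ∨ p1) — p1 is true.
  13. (p1 ∨ p3 ∨ ¬p5) — p1 is true.
  14. (¬p2 ∨ p5 ∨ ¬p1) — p5 is true.
  15. (p5 ∨ ¬p1 ∨ p3) — p3 is true.
  16. (p7 ∨ p2 ∨ ¬p4) — p2 is true.
  17. (¬p5 ∨ p3 ∨ ¬p6) — p3 is true.
  18. (¬p1 ∨ p5 ∨ p6) — p5 is true.
  19. (p4 ∨ p2 ∨ ¬p5) — p2 is true.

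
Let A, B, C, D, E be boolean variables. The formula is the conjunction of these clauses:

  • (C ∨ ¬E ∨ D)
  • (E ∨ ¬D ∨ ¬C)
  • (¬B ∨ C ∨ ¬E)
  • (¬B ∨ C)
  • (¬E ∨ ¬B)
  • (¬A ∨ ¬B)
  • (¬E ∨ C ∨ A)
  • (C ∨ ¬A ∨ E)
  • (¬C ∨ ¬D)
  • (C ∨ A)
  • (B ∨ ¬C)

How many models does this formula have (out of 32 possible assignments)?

The models are:
  A=0 B=1 C=1 D=0 E=0
  A=1 B=0 C=0 D=1 E=1
Count: 2.

2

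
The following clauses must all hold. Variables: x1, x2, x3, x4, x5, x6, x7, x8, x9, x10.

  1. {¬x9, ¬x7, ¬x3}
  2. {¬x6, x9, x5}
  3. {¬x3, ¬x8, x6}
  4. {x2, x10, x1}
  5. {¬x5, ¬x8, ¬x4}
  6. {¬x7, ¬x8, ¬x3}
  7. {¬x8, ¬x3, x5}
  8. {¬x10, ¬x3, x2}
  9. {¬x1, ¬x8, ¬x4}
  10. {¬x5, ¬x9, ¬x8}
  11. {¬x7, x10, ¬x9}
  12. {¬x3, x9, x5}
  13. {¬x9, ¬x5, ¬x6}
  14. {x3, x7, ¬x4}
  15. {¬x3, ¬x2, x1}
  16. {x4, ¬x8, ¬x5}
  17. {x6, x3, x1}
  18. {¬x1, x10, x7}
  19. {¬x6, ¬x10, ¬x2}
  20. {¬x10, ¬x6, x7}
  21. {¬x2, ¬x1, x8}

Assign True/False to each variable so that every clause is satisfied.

x1=T, x2=F, x3=F, x4=F, x5=F, x6=F, x7=F, x8=F, x9=F, x10=T

Check each clause:
  1. {¬x9, ¬x3, ¬x7} — ¬x7 is true.
  2. {x5, ¬x6, x9} — ¬x6 is true.
  3. {x6, ¬x3, ¬x8} — ¬x8 is true.
  4. {x10, x2, x1} — x1 is true.
  5. {¬x4, ¬x8, ¬x5} — ¬x8 is true.
  6. {¬x7, ¬x8, ¬x3} — ¬x8 is true.
  7. {¬x3, ¬x8, x5} — ¬x8 is true.
  8. {¬x10, x2, ¬x3} — ¬x3 is true.
  9. {¬x8, ¬x4, ¬x1} — ¬x8 is true.
  10. {¬x8, ¬x5, ¬x9} — ¬x8 is true.
  11. {¬x9, ¬x7, x10} — ¬x7 is true.
  12. {¬x3, x5, x9} — ¬x3 is true.
  13. {¬x9, ¬x5, ¬x6} — ¬x6 is true.
  14. {x3, ¬x4, x7} — ¬x4 is true.
  15. {¬x3, x1, ¬x2} — x1 is true.
  16. {¬x8, ¬x5, x4} — ¬x8 is true.
  17. {x6, x3, x1} — x1 is true.
  18. {¬x1, x7, x10} — x10 is true.
  19. {¬x6, ¬x10, ¬x2} — ¬x6 is true.
  20. {¬x10, ¬x6, x7} — ¬x6 is true.
  21. {x8, ¬x1, ¬x2} — ¬x2 is true.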